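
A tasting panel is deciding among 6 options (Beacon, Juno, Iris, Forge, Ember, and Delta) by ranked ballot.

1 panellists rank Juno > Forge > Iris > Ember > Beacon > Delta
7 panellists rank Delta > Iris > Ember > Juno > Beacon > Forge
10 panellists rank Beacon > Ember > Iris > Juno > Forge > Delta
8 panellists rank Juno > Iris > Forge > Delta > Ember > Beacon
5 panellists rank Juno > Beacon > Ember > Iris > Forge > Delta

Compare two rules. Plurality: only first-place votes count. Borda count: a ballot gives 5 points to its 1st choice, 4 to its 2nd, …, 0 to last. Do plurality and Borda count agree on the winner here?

Yes

Plurality first-place counts: Beacon 10, Juno 14, Iris 0, Forge 0, Ember 0, Delta 7 → Juno.
Borda totals: Beacon 78, Juno 104, Iris 103, Forge 43, Ember 86, Delta 51 → Juno.
The two rules agree on Juno.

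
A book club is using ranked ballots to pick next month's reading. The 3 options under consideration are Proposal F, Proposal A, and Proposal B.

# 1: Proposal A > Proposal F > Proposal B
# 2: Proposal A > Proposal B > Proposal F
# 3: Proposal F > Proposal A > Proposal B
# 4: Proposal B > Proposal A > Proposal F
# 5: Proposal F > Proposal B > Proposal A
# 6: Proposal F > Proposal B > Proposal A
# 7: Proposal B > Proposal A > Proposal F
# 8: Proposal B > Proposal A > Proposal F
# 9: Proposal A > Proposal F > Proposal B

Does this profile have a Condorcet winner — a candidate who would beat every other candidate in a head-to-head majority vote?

Head-to-head results (9 voters total):
Proposal F vs Proposal A: Proposal A wins 6–3.
Proposal F vs Proposal B: Proposal F wins 5–4.
Proposal A vs Proposal B: Proposal B wins 5–4.
No candidate beats all others: Proposal F beats Proposal B beats Proposal A beats Proposal F, a majority cycle.

No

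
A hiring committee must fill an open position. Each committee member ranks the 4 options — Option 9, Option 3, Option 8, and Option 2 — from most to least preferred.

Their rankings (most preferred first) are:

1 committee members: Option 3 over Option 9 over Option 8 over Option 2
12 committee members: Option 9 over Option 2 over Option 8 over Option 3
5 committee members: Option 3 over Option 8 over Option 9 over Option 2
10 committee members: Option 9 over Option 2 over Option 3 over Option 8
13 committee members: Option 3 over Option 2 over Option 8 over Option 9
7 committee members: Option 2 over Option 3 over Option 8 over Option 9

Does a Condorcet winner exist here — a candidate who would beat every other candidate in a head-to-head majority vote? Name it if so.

Head-to-head results (48 voters total):
Option 9 vs Option 3: Option 3 wins 26–22.
Option 9 vs Option 8: Option 8 wins 25–23.
Option 9 vs Option 2: Option 9 wins 28–20.
Option 3 vs Option 8: Option 3 wins 36–12.
Option 3 vs Option 2: Option 2 wins 29–19.
Option 8 vs Option 2: Option 2 wins 42–6.
No candidate beats all others: Option 9 beats Option 2 beats Option 3 beats Option 9, a majority cycle.

There is no Condorcet winner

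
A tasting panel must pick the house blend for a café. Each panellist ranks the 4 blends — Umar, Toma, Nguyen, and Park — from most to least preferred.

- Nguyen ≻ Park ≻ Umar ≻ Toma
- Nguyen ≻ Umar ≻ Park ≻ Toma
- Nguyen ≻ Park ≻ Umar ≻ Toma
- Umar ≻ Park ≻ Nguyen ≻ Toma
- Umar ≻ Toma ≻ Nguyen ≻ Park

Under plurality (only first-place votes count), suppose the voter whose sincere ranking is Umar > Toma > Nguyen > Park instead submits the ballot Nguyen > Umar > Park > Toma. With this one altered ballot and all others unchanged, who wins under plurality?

First-place totals with the altered ballot: Umar 1, Toma 0, Nguyen 4, Park 0.
The winner is unchanged: still Nguyen.

Nguyen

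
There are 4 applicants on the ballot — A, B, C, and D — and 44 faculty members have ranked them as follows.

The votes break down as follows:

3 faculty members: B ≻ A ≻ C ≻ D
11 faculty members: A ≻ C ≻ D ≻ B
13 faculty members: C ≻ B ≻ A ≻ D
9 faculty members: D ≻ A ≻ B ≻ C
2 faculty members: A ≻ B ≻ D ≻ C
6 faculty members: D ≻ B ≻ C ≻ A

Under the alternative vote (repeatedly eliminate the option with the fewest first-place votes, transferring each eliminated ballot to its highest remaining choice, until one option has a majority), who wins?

Round 1: D 15, A 13, C 13, B 3. B has the fewest and is eliminated.
Round 2: A 16, D 15, C 13. C has the fewest and is eliminated.
Round 3: A 29, D 15. A has a majority.

A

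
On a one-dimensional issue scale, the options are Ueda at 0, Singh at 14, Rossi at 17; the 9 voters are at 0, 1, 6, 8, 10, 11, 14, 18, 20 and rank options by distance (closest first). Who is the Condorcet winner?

Singh

With single-peaked preferences on a line, the Condorcet winner is the candidate closest to the median voter.
The median voter (position 10) is closest to Singh at 14.
Check: Singh vs Ueda — voters closer to Singh: 6 of 9.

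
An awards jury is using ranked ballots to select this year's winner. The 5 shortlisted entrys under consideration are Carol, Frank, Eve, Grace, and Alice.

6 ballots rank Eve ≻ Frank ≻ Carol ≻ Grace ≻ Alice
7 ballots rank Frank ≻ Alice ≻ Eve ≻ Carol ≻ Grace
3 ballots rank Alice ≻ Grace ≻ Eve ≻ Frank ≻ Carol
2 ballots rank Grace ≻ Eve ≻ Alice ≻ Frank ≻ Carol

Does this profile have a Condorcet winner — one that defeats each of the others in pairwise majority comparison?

No

Head-to-head results (18 voters total):
Carol vs Frank: Frank wins 18–0.
Carol vs Eve: Eve wins 18–0.
Carol vs Grace: Carol wins 13–5.
Carol vs Alice: Alice wins 12–6.
Frank vs Eve: Eve wins 11–7.
Frank vs Grace: Frank wins 13–5.
Frank vs Alice: Frank wins 13–5.
Eve vs Grace: Eve wins 13–5.
Eve vs Alice: Alice wins 10–8.
Grace vs Alice: Alice wins 10–8.
No candidate beats all others: Frank beats Alice beats Eve beats Frank, a majority cycle.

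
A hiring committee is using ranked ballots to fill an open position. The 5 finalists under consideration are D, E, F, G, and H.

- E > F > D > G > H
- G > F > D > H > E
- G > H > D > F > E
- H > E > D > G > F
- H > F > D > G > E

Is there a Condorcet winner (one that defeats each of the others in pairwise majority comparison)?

No

Head-to-head results (5 voters total):
D vs E: D wins 3–2.
D vs F: F wins 3–2.
D vs G: D wins 3–2.
D vs H: H wins 3–2.
E vs F: F wins 3–2.
E vs G: G wins 3–2.
E vs H: H wins 4–1.
F vs G: G wins 3–2.
F vs H: H wins 3–2.
G vs H: G wins 3–2.
No candidate beats all others: D beats G beats F beats D, a majority cycle.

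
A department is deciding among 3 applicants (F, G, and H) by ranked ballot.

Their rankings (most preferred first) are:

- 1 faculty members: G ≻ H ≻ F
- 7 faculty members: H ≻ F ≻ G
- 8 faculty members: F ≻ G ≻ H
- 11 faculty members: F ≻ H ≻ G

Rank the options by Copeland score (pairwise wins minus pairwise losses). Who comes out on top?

Pairwise results:
  F vs G: F wins 26–1.
  F vs H: F wins 19–8.
  G vs H: H wins 18–9.
Copeland scores (wins − losses):
  F: 2 − 0 = 2
  G: 0 − 2 = -2
  H: 1 − 1 = 0
F has the best Copeland score.

F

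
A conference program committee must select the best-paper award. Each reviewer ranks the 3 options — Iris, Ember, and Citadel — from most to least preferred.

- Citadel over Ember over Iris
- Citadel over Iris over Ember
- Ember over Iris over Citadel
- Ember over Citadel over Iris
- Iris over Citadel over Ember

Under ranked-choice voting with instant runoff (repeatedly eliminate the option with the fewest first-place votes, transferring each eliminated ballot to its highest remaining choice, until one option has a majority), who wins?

Round 1: Ember 2, Citadel 2, Iris 1. Iris has the fewest and is eliminated.
Round 2: Citadel 3, Ember 2. Citadel has a majority.

Citadel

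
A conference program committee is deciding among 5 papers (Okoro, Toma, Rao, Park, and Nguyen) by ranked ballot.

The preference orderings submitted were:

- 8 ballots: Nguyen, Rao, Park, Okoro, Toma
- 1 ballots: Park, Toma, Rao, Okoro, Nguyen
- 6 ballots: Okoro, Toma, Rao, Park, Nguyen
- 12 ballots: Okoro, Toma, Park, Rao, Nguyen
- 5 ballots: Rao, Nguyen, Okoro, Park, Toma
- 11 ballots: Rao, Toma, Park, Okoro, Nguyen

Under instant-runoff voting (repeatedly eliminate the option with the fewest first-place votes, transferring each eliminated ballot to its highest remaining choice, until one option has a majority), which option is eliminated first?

Round 1: Okoro 18, Rao 16, Nguyen 8, Park 1, Toma 0. Toma has the fewest and is eliminated.
Round 2: Okoro 18, Rao 16, Nguyen 8, Park 1. Park has the fewest and is eliminated.
Round 3: Okoro 18, Rao 17, Nguyen 8. Nguyen has the fewest and is eliminated.
Round 4: Rao 25, Okoro 18. Rao has a majority.

Toma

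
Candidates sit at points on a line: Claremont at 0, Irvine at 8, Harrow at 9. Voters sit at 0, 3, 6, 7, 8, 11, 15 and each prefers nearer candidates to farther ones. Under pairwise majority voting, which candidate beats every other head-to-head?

Irvine

With single-peaked preferences on a line, the Condorcet winner is the candidate closest to the median voter.
The median voter (position 7) is closest to Irvine at 8.
Check: Irvine vs Claremont — voters closer to Irvine: 5 of 7.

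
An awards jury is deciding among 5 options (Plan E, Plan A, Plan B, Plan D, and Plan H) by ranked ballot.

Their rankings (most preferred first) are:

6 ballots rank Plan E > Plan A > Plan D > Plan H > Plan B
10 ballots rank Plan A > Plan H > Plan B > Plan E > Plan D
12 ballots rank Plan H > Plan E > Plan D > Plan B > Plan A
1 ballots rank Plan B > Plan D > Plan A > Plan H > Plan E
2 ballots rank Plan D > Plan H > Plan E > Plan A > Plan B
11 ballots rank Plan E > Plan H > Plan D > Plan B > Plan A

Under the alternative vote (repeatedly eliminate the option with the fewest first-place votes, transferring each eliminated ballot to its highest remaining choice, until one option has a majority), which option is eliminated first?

Plan B

Round 1: Plan E 17, Plan H 12, Plan A 10, Plan D 2, Plan B 1. Plan B has the fewest and is eliminated.
Round 2: Plan E 17, Plan H 12, Plan A 10, Plan D 3. Plan D has the fewest and is eliminated.
Round 3: Plan E 17, Plan H 14, Plan A 11. Plan A has the fewest and is eliminated.
Round 4: Plan H 25, Plan E 17. Plan H has a majority.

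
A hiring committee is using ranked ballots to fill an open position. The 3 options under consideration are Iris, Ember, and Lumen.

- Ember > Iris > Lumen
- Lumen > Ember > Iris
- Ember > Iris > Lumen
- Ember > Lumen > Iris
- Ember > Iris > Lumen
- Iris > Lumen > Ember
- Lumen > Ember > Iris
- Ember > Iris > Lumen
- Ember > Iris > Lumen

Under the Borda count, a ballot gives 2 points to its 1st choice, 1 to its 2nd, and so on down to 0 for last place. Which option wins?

Borda scores:
  Iris: 1 + 0 + 1 + 0 + 1 + 2 + 0 + 1 + 1 = 7
  Ember: 2 + 1 + 2 + 2 + 2 + 0 + 1 + 2 + 2 = 14
  Lumen: 0 + 2 + 0 + 1 + 0 + 1 + 2 + 0 + 0 = 6
Ember has the highest total.

Ember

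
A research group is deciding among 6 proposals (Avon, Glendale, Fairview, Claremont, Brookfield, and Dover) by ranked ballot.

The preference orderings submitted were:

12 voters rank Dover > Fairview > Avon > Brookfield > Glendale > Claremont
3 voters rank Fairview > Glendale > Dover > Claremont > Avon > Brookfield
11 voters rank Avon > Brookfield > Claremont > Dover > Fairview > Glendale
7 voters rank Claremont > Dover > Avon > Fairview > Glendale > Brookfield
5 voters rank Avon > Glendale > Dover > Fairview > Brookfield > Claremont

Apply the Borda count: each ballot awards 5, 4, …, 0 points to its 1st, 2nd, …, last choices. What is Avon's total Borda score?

Borda scores:
  Avon: 12·3 + 3·1 + 11·5 + 7·3 + 5·5 = 140
  Glendale: 12·1 + 3·4 + 11·0 + 7·1 + 5·4 = 51
  Fairview: 12·4 + 3·5 + 11·1 + 7·2 + 5·2 = 98
  Claremont: 12·0 + 3·2 + 11·3 + 7·5 + 5·0 = 74
  Brookfield: 12·2 + 3·0 + 11·4 + 7·0 + 5·1 = 73
  Dover: 12·5 + 3·3 + 11·2 + 7·4 + 5·3 = 134

140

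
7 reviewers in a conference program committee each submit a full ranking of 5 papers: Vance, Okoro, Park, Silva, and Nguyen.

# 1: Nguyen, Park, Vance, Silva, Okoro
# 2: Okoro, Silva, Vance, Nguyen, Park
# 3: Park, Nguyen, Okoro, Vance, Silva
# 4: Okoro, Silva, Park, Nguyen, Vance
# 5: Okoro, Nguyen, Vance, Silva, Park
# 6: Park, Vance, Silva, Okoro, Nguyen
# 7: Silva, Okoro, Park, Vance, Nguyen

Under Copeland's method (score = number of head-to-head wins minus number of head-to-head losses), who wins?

Pairwise results:
  Vance vs Okoro: Okoro wins 5–2.
  Vance vs Park: Park wins 5–2.
  Vance vs Silva: Vance wins 4–3.
  Vance vs Nguyen: Nguyen wins 4–3.
  Okoro vs Park: Okoro wins 4–3.
  Okoro vs Silva: Okoro wins 4–3.
  Okoro vs Nguyen: Okoro wins 5–2.
  Park vs Silva: Silva wins 4–3.
  Park vs Nguyen: Park wins 4–3.
  Silva vs Nguyen: Silva wins 4–3.
Copeland scores (wins − losses):
  Vance: 1 − 3 = -2
  Okoro: 4 − 0 = 4
  Park: 2 − 2 = 0
  Silva: 2 − 2 = 0
  Nguyen: 1 − 3 = -2
Okoro has the best Copeland score.

Okoro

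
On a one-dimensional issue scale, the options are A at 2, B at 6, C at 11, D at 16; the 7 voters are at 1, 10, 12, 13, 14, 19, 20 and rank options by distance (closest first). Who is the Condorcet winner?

With single-peaked preferences on a line, the Condorcet winner is the candidate closest to the median voter.
The median voter (position 13) is closest to C at 11.
Check: C vs D — voters closer to C: 4 of 7.

C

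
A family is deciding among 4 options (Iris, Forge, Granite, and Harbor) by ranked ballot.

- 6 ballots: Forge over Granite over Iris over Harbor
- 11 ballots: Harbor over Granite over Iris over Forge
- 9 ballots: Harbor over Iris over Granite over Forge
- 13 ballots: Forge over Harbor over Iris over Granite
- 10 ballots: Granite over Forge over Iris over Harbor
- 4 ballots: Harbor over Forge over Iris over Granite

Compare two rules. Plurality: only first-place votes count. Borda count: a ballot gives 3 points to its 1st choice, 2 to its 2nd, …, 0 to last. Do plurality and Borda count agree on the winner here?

Plurality first-place counts: Iris 0, Forge 19, Granite 10, Harbor 24 → Harbor.
Borda totals: Iris 62, Forge 85, Granite 73, Harbor 98 → Harbor.
The two rules agree on Harbor.

Yes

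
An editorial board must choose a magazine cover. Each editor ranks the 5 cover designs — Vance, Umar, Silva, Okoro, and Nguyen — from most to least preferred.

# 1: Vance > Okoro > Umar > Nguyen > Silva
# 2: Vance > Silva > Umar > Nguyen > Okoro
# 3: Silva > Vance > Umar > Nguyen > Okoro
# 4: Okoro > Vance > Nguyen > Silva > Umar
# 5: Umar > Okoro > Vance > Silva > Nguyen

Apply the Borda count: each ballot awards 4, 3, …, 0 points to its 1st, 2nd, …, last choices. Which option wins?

Vance

Borda scores:
  Vance: 4 + 4 + 3 + 3 + 2 = 16
  Umar: 2 + 2 + 2 + 0 + 4 = 10
  Silva: 0 + 3 + 4 + 1 + 1 = 9
  Okoro: 3 + 0 + 0 + 4 + 3 = 10
  Nguyen: 1 + 1 + 1 + 2 + 0 = 5
Vance has the highest total.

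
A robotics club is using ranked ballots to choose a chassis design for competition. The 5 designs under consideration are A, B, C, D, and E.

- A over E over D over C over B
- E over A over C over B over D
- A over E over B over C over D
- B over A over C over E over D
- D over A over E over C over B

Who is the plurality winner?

A

First-place vote totals:
  A: 2
  B: 1
  C: 0
  D: 1
  E: 1
A has the most first-place votes.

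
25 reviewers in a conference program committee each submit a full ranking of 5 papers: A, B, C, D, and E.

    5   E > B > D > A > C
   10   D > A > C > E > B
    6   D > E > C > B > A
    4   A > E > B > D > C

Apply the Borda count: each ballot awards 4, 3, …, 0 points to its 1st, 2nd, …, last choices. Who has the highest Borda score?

Borda scores:
  A: 5·1 + 10·3 + 6·0 + 4·4 = 51
  B: 5·3 + 10·0 + 6·1 + 4·2 = 29
  C: 5·0 + 10·2 + 6·2 + 4·0 = 32
  D: 5·2 + 10·4 + 6·4 + 4·1 = 78
  E: 5·4 + 10·1 + 6·3 + 4·3 = 60
D has the highest total.

D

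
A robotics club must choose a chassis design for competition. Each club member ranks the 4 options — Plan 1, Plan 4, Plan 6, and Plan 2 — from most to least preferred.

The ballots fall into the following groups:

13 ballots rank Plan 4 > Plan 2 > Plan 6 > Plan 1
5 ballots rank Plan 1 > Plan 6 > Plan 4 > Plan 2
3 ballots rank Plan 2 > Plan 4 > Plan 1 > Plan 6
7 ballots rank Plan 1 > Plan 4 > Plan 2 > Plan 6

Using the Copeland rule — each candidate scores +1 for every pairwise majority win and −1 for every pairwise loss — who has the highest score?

Plan 4

Pairwise results:
  Plan 1 vs Plan 4: Plan 4 wins 16–12.
  Plan 1 vs Plan 6: Plan 1 wins 15–13.
  Plan 1 vs Plan 2: Plan 2 wins 16–12.
  Plan 4 vs Plan 6: Plan 4 wins 23–5.
  Plan 4 vs Plan 2: Plan 4 wins 25–3.
  Plan 6 vs Plan 2: Plan 2 wins 23–5.
Copeland scores (wins − losses):
  Plan 1: 1 − 2 = -1
  Plan 4: 3 − 0 = 3
  Plan 6: 0 − 3 = -3
  Plan 2: 2 − 1 = 1
Plan 4 has the best Copeland score.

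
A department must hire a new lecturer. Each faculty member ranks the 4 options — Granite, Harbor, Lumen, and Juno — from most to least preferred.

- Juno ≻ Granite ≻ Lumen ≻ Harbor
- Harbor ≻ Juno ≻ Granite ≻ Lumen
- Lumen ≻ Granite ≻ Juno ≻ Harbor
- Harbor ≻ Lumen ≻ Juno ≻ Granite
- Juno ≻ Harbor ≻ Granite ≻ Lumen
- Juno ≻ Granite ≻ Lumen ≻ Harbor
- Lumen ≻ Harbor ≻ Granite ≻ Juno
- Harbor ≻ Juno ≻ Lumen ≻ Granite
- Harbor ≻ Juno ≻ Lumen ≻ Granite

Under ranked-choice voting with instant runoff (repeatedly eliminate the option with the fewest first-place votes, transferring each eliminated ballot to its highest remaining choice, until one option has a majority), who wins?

Round 1: Harbor 4, Juno 3, Lumen 2, Granite 0. Granite has the fewest and is eliminated.
Round 2: Harbor 4, Juno 3, Lumen 2. Lumen has the fewest and is eliminated.
Round 3: Harbor 5, Juno 4. Harbor has a majority.

Harbor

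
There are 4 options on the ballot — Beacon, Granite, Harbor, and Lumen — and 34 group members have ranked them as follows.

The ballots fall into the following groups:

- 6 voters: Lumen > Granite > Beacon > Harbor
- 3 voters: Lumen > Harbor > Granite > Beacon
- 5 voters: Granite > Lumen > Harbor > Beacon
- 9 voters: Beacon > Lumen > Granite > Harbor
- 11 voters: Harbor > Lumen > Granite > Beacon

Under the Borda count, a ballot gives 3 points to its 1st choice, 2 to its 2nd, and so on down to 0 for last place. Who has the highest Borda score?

Borda scores:
  Beacon: 6·1 + 3·0 + 5·0 + 9·3 + 11·0 = 33
  Granite: 6·2 + 3·1 + 5·3 + 9·1 + 11·1 = 50
  Harbor: 6·0 + 3·2 + 5·1 + 9·0 + 11·3 = 44
  Lumen: 6·3 + 3·3 + 5·2 + 9·2 + 11·2 = 77
Lumen has the highest total.

Lumen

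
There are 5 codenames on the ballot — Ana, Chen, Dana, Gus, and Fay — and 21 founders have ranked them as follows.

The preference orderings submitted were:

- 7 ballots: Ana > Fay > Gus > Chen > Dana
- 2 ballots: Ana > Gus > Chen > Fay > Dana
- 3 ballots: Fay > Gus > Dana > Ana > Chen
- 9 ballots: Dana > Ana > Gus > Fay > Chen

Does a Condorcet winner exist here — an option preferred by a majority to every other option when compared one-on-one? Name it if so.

No Condorcet winner

Head-to-head results (21 voters total):
Ana vs Chen: Ana wins 21–0.
Ana vs Dana: Dana wins 12–9.
Ana vs Gus: Ana wins 18–3.
Ana vs Fay: Ana wins 18–3.
Chen vs Dana: Dana wins 12–9.
Chen vs Gus: Gus wins 21–0.
Chen vs Fay: Fay wins 19–2.
Dana vs Gus: Gus wins 12–9.
Dana vs Fay: Fay wins 12–9.
Gus vs Fay: Gus wins 11–10.
No candidate beats all others: Ana beats Gus beats Dana beats Ana, a majority cycle.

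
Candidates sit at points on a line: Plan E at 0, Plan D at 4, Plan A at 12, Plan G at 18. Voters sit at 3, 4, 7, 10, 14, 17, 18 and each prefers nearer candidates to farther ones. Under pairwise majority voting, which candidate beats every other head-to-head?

Plan A

With single-peaked preferences on a line, the Condorcet winner is the candidate closest to the median voter.
The median voter (position 10) is closest to Plan A at 12.
Check: Plan A vs Plan G — voters closer to Plan A: 5 of 7.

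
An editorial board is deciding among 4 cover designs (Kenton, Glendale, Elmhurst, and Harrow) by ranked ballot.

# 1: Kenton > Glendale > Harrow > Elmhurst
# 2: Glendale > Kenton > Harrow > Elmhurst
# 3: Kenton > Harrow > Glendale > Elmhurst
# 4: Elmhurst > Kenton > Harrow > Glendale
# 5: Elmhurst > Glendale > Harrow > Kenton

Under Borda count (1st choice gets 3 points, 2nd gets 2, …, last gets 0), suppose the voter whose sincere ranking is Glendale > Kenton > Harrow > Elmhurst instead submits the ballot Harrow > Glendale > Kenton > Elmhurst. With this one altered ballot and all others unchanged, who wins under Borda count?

Kenton

Borda totals with the altered ballot: Kenton 9, Glendale 7, Elmhurst 6, Harrow 8.
The winner is unchanged: still Kenton.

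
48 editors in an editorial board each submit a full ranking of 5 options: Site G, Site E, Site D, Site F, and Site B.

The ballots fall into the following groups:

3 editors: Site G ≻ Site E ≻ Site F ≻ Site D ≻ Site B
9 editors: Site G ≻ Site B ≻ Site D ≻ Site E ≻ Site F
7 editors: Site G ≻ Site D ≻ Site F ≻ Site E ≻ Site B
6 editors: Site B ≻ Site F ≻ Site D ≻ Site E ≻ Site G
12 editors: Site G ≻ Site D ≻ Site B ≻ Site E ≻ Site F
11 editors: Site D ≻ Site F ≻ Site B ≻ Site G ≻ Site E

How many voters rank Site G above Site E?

42

Ballots ranking Site G above Site E: 3+9+7+12+11 = 42.
Ballots ranking Site E above Site G: 6.
So 42 of 48 voters prefer Site G to Site E.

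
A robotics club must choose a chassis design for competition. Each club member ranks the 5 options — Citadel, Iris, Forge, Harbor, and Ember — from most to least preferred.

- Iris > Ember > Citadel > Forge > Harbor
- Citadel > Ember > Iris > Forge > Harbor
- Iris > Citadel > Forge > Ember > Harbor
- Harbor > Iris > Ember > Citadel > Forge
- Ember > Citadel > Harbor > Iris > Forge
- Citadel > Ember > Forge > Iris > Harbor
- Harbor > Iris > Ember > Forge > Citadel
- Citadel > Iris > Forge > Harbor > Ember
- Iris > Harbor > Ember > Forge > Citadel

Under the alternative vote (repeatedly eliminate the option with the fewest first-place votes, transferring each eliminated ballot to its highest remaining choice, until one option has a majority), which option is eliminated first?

Round 1: Citadel 3, Iris 3, Harbor 2, Ember 1, Forge 0. Forge has the fewest and is eliminated.
Round 2: Citadel 3, Iris 3, Harbor 2, Ember 1. Ember has the fewest and is eliminated.
Round 3: Citadel 4, Iris 3, Harbor 2. Harbor has the fewest and is eliminated.
Round 4: Iris 5, Citadel 4. Iris has a majority.

Forge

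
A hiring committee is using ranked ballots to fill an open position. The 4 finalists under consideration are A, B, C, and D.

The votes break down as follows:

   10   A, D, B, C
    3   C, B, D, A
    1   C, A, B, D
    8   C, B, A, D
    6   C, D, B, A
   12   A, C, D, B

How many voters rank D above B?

Ballots ranking D above B: 10+6+12 = 28.
Ballots ranking B above D: 3+1+8 = 12.
So 28 of 40 voters prefer D to B.

28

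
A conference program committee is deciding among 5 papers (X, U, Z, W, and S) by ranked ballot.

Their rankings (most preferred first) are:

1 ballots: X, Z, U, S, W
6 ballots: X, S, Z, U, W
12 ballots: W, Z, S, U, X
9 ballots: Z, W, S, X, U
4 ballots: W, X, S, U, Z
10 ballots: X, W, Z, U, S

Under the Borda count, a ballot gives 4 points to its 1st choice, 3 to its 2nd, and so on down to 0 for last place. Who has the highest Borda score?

Borda scores:
  X: 4 + 6·4 + 12·0 + 9·1 + 4·3 + 10·4 = 89
  U: 2 + 6·1 + 12·1 + 9·0 + 4·1 + 10·1 = 34
  Z: 3 + 6·2 + 12·3 + 9·4 + 4·0 + 10·2 = 107
  W: 0 + 6·0 + 12·4 + 9·3 + 4·4 + 10·3 = 121
  S: 1 + 6·3 + 12·2 + 9·2 + 4·2 + 10·0 = 69
W has the highest total.

W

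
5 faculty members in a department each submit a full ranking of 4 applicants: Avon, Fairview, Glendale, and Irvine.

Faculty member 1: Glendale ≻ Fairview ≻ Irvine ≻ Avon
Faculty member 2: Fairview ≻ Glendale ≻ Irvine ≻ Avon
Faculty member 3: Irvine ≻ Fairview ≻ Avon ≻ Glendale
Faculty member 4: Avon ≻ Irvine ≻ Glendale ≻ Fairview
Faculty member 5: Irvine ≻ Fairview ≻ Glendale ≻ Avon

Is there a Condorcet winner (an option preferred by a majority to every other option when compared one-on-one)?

Head-to-head results (5 voters total):
Avon vs Fairview: Fairview wins 4–1.
Avon vs Glendale: Glendale wins 3–2.
Avon vs Irvine: Irvine wins 4–1.
Fairview vs Glendale: Fairview wins 3–2.
Fairview vs Irvine: Irvine wins 3–2.
Glendale vs Irvine: Irvine wins 3–2.
Irvine beats each rival — Avon (4–1), Fairview (3–2), Glendale (3–2) — so Irvine is the Condorcet winner.

Yes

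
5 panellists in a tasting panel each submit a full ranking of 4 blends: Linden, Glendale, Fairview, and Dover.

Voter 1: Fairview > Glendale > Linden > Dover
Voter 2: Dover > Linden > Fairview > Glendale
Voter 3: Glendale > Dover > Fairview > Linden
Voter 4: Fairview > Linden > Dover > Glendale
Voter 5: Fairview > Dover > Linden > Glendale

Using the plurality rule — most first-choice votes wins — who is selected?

Fairview

First-place vote totals:
  Linden: 0
  Glendale: 1
  Fairview: 3
  Dover: 1
Fairview has the most first-place votes.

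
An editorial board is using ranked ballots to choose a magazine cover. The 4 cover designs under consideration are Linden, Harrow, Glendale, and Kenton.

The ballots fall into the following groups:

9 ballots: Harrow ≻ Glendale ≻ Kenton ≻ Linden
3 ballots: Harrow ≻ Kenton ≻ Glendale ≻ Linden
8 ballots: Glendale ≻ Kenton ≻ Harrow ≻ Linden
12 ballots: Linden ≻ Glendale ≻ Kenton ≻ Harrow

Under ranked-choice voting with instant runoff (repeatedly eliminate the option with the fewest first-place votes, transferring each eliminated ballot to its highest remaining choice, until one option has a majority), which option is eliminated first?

Kenton

Round 1: Linden 12, Harrow 12, Glendale 8, Kenton 0. Kenton has the fewest and is eliminated.
Round 2: Linden 12, Harrow 12, Glendale 8. Glendale has the fewest and is eliminated.
Round 3: Harrow 20, Linden 12. Harrow has a majority.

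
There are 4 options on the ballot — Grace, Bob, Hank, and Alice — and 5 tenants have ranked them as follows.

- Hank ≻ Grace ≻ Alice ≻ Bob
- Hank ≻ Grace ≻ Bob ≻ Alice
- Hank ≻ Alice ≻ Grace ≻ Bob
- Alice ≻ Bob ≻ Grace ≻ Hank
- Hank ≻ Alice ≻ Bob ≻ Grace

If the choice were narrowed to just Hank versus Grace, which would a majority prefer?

Hank

Ballots ranking Hank above Grace: 4.
Ballots ranking Grace above Hank: 1.
Hank wins the head-to-head, 4–1.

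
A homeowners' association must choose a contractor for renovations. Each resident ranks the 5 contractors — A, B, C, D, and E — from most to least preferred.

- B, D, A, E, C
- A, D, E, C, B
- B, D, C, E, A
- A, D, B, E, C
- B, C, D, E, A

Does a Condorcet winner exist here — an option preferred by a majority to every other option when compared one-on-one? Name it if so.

B

Head-to-head results (5 voters total):
A vs B: B wins 3–2.
A vs C: A wins 3–2.
A vs D: D wins 3–2.
A vs E: A wins 3–2.
B vs C: B wins 4–1.
B vs D: B wins 3–2.
B vs E: B wins 4–1.
C vs D: D wins 4–1.
C vs E: E wins 3–2.
D vs E: D wins 5–0.
B beats each rival — A (3–2), C (4–1), D (3–2), E (4–1) — so B is the Condorcet winner.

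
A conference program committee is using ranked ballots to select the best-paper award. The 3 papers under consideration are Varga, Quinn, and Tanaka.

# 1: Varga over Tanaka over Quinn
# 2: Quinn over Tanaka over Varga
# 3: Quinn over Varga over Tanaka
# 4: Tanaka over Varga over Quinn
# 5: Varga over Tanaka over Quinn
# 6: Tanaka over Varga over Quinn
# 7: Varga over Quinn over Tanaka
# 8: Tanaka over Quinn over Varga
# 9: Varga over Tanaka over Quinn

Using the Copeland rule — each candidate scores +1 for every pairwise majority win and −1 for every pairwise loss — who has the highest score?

Varga

Pairwise results:
  Varga vs Quinn: Varga wins 6–3.
  Varga vs Tanaka: Varga wins 5–4.
  Quinn vs Tanaka: Tanaka wins 6–3.
Copeland scores (wins − losses):
  Varga: 2 − 0 = 2
  Quinn: 0 − 2 = -2
  Tanaka: 1 − 1 = 0
Varga has the best Copeland score.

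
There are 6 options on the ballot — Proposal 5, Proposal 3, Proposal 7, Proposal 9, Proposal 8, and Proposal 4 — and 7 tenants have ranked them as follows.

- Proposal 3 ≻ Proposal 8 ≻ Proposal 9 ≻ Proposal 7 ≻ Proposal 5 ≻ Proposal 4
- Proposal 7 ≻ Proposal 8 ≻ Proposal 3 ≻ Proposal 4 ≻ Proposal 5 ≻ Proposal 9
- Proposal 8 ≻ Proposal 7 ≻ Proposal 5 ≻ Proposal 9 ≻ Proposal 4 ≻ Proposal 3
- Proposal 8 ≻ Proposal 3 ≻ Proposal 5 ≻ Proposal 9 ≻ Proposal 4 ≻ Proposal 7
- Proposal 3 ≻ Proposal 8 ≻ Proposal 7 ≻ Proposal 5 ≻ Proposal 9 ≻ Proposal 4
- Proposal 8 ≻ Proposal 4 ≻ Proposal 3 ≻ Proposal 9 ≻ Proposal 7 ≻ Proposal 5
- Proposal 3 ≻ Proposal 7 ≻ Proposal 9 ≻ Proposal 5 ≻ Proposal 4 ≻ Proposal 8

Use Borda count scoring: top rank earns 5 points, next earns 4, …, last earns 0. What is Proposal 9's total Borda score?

Borda scores:
  Proposal 5: 1 + 1 + 3 + 3 + 2 + 0 + 2 = 12
  Proposal 3: 5 + 3 + 0 + 4 + 5 + 3 + 5 = 25
  Proposal 7: 2 + 5 + 4 + 0 + 3 + 1 + 4 = 19
  Proposal 9: 3 + 0 + 2 + 2 + 1 + 2 + 3 = 13
  Proposal 8: 4 + 4 + 5 + 5 + 4 + 5 + 0 = 27
  Proposal 4: 0 + 2 + 1 + 1 + 0 + 4 + 1 = 9

13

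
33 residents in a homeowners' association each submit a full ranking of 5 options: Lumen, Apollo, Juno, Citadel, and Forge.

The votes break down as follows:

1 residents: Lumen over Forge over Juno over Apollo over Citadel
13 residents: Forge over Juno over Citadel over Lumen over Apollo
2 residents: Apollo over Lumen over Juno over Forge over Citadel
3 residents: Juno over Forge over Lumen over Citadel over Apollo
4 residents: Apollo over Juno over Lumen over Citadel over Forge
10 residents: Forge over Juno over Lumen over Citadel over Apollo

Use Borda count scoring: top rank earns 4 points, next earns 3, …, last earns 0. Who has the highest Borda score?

Forge

Borda scores:
  Lumen: 4 + 13·1 + 2·3 + 3·2 + 4·2 + 10·2 = 57
  Apollo: 1 + 13·0 + 2·4 + 3·0 + 4·4 + 10·0 = 25
  Juno: 2 + 13·3 + 2·2 + 3·4 + 4·3 + 10·3 = 99
  Citadel: 0 + 13·2 + 2·0 + 3·1 + 4·1 + 10·1 = 43
  Forge: 3 + 13·4 + 2·1 + 3·3 + 4·0 + 10·4 = 106
Forge has the highest total.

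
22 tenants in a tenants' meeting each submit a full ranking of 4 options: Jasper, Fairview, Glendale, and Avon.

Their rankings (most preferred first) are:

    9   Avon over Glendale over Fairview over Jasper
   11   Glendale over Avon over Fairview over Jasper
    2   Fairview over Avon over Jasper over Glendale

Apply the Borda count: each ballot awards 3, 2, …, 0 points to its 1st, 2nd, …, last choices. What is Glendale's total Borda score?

51

Borda scores:
  Jasper: 9·0 + 11·0 + 2·1 = 2
  Fairview: 9·1 + 11·1 + 2·3 = 26
  Glendale: 9·2 + 11·3 + 2·0 = 51
  Avon: 9·3 + 11·2 + 2·2 = 53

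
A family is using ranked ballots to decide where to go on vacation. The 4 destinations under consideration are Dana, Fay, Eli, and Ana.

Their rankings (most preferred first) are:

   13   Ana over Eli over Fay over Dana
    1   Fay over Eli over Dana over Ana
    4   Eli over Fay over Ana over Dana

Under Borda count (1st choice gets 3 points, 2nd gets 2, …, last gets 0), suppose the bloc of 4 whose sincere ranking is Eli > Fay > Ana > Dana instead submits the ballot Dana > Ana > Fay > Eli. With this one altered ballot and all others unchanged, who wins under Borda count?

Borda totals with the altered ballot: Dana 13, Fay 20, Eli 28, Ana 47.
The winner is unchanged: still Ana.

Ana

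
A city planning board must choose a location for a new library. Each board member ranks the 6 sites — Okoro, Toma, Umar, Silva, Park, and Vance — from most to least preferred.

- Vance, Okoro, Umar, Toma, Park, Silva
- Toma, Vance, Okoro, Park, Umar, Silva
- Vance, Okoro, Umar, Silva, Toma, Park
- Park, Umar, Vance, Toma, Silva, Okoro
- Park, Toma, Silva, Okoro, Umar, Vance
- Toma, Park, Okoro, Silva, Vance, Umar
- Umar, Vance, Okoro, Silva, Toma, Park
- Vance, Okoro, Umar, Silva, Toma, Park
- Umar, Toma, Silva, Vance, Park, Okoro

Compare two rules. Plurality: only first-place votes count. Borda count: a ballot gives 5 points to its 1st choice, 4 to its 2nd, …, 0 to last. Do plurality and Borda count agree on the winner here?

Plurality first-place counts: Okoro 0, Toma 2, Umar 2, Silva 0, Park 2, Vance 3 → Vance.
Borda totals: Okoro 23, Toma 25, Umar 25, Silva 15, Park 18, Vance 29 → Vance.
The two rules agree on Vance.

Yes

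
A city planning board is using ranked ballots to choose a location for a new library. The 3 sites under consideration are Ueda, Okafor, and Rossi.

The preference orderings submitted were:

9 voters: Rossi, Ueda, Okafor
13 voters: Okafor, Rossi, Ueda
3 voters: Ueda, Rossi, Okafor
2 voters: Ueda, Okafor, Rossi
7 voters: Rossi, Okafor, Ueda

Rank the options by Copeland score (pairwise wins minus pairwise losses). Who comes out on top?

Pairwise results:
  Ueda vs Okafor: Okafor wins 20–14.
  Ueda vs Rossi: Rossi wins 29–5.
  Okafor vs Rossi: Rossi wins 19–15.
Copeland scores (wins − losses):
  Ueda: 0 − 2 = -2
  Okafor: 1 − 1 = 0
  Rossi: 2 − 0 = 2
Rossi has the best Copeland score.

Rossi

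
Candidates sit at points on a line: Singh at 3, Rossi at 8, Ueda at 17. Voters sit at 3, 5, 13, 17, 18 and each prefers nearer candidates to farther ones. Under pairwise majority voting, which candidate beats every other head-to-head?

Ueda

With single-peaked preferences on a line, the Condorcet winner is the candidate closest to the median voter.
The median voter (position 13) is closest to Ueda at 17.
Check: Ueda vs Singh — voters closer to Ueda: 3 of 5.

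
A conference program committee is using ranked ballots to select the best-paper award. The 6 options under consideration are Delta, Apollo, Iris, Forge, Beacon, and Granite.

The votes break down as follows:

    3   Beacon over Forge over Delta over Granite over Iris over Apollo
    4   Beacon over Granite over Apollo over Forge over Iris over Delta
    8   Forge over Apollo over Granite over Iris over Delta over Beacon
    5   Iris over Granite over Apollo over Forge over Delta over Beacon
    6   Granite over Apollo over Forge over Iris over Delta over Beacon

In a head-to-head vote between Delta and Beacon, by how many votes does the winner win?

Ballots ranking Delta above Beacon: 8+5+6 = 19.
Ballots ranking Beacon above Delta: 3+4 = 7.
Delta wins 19–7, a margin of 12.

12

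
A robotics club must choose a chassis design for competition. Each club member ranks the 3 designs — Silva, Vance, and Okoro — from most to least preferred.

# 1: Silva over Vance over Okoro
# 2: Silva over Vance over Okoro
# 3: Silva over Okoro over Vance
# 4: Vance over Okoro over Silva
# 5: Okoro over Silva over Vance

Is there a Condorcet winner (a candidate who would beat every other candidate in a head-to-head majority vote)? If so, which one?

Silva

Head-to-head results (5 voters total):
Silva vs Vance: Silva wins 4–1.
Silva vs Okoro: Silva wins 3–2.
Vance vs Okoro: Vance wins 3–2.
Silva beats each rival — Vance (4–1), Okoro (3–2) — so Silva is the Condorcet winner.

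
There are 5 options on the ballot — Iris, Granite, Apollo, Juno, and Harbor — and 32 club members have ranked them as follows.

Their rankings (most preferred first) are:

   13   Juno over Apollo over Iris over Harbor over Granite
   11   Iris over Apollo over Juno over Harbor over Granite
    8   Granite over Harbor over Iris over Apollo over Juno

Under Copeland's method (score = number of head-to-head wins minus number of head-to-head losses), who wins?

Pairwise results:
  Iris vs Granite: Iris wins 24–8.
  Iris vs Apollo: Iris wins 19–13.
  Iris vs Juno: Iris wins 19–13.
  Iris vs Harbor: Iris wins 24–8.
  Granite vs Apollo: Apollo wins 24–8.
  Granite vs Juno: Juno wins 24–8.
  Granite vs Harbor: Harbor wins 24–8.
  Apollo vs Juno: Apollo wins 19–13.
  Apollo vs Harbor: Apollo wins 24–8.
  Juno vs Harbor: Juno wins 24–8.
Copeland scores (wins − losses):
  Iris: 4 − 0 = 4
  Granite: 0 − 4 = -4
  Apollo: 3 − 1 = 2
  Juno: 2 − 2 = 0
  Harbor: 1 − 3 = -2
Iris has the best Copeland score.

Iris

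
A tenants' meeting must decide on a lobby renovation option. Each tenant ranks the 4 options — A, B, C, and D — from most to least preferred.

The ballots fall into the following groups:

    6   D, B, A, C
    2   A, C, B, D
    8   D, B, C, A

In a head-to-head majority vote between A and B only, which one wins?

B

Ballots ranking A above B: 2.
Ballots ranking B above A: 6+8 = 14.
B wins the head-to-head, 14–2.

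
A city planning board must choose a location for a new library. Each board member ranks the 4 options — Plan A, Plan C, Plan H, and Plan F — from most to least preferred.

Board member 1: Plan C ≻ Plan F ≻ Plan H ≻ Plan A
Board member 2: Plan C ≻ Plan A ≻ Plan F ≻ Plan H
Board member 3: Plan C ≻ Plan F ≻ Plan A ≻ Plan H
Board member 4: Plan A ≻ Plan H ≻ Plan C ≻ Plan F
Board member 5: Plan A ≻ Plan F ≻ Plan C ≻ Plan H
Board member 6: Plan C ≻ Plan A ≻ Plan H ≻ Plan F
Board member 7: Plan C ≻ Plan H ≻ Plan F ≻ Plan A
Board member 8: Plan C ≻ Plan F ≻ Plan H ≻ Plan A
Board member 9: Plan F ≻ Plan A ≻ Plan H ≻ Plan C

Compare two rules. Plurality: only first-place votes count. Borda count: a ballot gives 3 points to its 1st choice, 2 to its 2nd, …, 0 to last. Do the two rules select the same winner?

Plurality first-place counts: Plan A 2, Plan C 6, Plan H 0, Plan F 1 → Plan C.
Borda totals: Plan A 13, Plan C 20, Plan H 8, Plan F 13 → Plan C.
The two rules agree on Plan C.

Yes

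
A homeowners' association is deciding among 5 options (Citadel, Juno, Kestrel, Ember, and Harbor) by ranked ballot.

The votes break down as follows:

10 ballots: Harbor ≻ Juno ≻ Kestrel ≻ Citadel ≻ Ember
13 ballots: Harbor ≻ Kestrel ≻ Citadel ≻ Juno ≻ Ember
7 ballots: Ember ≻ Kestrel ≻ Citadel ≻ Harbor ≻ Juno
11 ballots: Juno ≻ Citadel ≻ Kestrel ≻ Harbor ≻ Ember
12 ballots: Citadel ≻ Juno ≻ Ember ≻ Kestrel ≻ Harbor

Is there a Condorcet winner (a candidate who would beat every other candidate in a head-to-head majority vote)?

Head-to-head results (53 voters total):
Citadel vs Juno: Citadel wins 32–21.
Citadel vs Kestrel: Kestrel wins 30–23.
Citadel vs Ember: Citadel wins 46–7.
Citadel vs Harbor: Citadel wins 30–23.
Juno vs Kestrel: Juno wins 33–20.
Juno vs Ember: Juno wins 46–7.
Juno vs Harbor: Harbor wins 30–23.
Kestrel vs Ember: Kestrel wins 34–19.
Kestrel vs Harbor: Kestrel wins 30–23.
Ember vs Harbor: Harbor wins 34–19.
No candidate beats all others: Citadel beats Juno beats Kestrel beats Citadel, a majority cycle.

No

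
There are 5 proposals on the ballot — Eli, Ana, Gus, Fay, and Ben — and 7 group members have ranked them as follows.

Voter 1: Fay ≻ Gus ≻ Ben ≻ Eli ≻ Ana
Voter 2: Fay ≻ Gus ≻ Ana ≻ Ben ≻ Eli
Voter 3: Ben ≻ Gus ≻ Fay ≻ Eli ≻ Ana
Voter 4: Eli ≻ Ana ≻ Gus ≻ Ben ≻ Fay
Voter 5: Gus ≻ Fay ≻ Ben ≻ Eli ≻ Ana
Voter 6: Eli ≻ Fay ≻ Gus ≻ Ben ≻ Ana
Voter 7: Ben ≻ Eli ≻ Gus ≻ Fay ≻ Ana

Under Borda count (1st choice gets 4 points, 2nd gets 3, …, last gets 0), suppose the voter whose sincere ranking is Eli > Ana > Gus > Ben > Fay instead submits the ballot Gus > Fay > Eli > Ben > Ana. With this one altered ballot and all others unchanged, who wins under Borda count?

Borda totals with the altered ballot: Eli 12, Ana 2, Gus 21, Fay 20, Ben 15.
The winner is unchanged: still Gus.

Gus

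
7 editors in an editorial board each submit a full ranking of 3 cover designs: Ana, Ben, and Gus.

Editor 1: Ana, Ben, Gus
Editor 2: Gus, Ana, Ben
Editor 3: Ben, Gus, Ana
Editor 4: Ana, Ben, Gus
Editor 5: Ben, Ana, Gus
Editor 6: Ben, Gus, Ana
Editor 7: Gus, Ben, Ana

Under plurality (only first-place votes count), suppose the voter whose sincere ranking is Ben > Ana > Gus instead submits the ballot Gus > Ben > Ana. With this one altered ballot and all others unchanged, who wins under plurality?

Gus

First-place totals with the altered ballot: Ana 2, Ben 2, Gus 3.
The switch changes the winner from Ben to Gus.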